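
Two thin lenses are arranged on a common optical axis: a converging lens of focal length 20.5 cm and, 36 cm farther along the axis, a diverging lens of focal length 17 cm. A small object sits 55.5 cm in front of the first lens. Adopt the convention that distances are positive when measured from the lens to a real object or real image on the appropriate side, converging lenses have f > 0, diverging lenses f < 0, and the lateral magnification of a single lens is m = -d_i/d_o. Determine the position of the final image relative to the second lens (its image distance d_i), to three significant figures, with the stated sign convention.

-2.90 cm

Lens 1: 1/d_i1 = 1/f_1 - 1/d_o1 = 1/20.5 - 1/55.5 = 0.03076 cm^-1, so d_i1 = 32.507 cm.
The intermediate image is 32.507 cm to the right of lens 1, so d_o2 = L - d_i1 = 36 - 32.507 = 3.493 cm.
Lens 2: 1/d_i2 = 1/f_2 - 1/d_o2 = 1/(-17) - 1/(3.493) = -0.34512 cm^-1, so d_i2 = -2.898 cm.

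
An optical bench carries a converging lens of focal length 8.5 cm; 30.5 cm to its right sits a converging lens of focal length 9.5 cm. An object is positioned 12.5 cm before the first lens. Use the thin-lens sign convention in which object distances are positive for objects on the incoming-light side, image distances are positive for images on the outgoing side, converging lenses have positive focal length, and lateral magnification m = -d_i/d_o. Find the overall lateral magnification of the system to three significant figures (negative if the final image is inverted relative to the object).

Applying the thin-lens equation to the first lens, 1/8.5 = 1/12.5 + 1/d_i1, which gives d_i1 = 26.563 cm.
Its lateral magnification is m_1 = -d_i1/d_o1 = -(26.563)/12.5 = -2.1250.
That image sits 3.937 cm in front of the second lens, so d_o2 = 3.937 cm.
Applying the thin-lens equation again with f_2 = 9.5 cm and d_o2 = 3.937 cm gives d_i2 = -6.725 cm.
m_2 = -(-6.725)/(3.937) = 1.7079.
The system's lateral magnification is m_1 m_2 = (-2.1250)(1.7079) = -3.6292.

-3.63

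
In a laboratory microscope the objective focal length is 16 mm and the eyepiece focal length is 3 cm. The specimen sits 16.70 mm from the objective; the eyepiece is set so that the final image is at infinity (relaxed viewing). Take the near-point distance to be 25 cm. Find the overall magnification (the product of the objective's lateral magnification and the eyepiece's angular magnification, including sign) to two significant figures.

Convert to cm: f_obj = 16 mm = 1.6 cm; d_o = 16.70 mm = 1.67 cm.
Objective: 1/d_i = 1/f_obj - 1/d_o = 1/1.6 - 1/1.67 = 0.02620 cm^-1, so d_i = 38.171 cm.
m_obj = -d_i/d_o = -38.171/1.67 = -22.857.
Eyepiece angular magnification (image at infinity): M_eye = D/f_e = 25/3 = 8.333.
Overall M = m_obj x M_eye = (-22.857)(8.333) = -190.48.

-190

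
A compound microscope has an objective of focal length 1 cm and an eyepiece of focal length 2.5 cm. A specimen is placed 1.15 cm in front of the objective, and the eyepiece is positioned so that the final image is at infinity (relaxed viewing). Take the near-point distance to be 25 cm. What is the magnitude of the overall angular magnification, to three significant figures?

66.7

Objective: 1/d_i = 1/f_obj - 1/d_o = 1/1 - 1/1.15 = 0.13043 cm^-1, so d_i = 7.667 cm.
m_obj = -d_i/d_o = -7.667/1.15 = -6.667.
Eyepiece angular magnification (image at infinity): M_eye = D/f_e = 25/2.5 = 10.000.
Overall M = m_obj x M_eye = (-6.667)(10.000) = -66.67.
|M| = 66.67.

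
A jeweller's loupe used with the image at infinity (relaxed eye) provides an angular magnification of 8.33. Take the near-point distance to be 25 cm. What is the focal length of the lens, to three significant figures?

For the image at infinity, M = D/f.
f = D/M = 25/8.33 = 3.001 cm.

3.00 cm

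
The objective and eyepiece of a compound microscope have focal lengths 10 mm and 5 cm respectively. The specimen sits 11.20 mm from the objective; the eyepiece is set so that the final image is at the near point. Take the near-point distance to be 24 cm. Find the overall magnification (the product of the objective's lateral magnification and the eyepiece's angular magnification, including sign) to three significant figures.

Convert to cm: f_obj = 10 mm = 1 cm; d_o = 11.20 mm = 1.12 cm.
Objective: 1/d_i = 1/f_obj - 1/d_o = 1/1 - 1/1.12 = 0.10714 cm^-1, so d_i = 9.333 cm.
m_obj = -d_i/d_o = -9.333/1.12 = -8.333.
Eyepiece angular magnification (image at near point): M_eye = 1 + D/f_e = 1 + 24/5 = 5.800.
Overall M = m_obj x M_eye = (-8.333)(5.800) = -48.33.

-48.3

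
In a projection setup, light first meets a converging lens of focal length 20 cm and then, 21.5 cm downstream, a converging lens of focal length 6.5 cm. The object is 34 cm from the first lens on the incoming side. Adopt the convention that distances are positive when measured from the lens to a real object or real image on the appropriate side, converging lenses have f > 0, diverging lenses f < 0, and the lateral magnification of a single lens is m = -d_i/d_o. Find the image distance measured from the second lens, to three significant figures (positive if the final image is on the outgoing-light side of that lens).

Applying the thin-lens equation to the first lens, 1/20 = 1/34 + 1/d_i1, which gives d_i1 = 48.571 cm.
Since 48.571 cm > 21.5 cm, the first image lies past the second lens and serves as a virtual object: d_o2 = L - d_i1 = -27.071 cm.
Applying the thin-lens equation again with f_2 = 6.5 cm and d_o2 = -27.071 cm gives d_i2 = 5.241 cm.

5.24 cm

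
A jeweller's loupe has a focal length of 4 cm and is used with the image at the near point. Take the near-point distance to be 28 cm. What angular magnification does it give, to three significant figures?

8.00

M = 1 + D/f = 1 + 28/4 = 8.000.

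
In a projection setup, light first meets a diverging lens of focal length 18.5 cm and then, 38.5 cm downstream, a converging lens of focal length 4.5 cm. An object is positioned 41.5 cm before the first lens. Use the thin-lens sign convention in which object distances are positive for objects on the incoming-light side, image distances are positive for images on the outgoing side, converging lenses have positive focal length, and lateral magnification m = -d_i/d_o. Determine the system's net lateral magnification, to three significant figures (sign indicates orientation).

Applying the thin-lens equation to the first lens, 1/(-18.5) = 1/41.5 + 1/d_i1, which gives d_i1 = -12.796 cm.
Its lateral magnification is m_1 = -d_i1/d_o1 = -(-12.796)/41.5 = 0.3083.
With d_i1 < 0 the first image is virtual and lies on the object side; the object distance for lens 2 is d_o2 = 38.5 - (-12.796) = 51.296 cm.
Applying the thin-lens equation again with f_2 = 4.5 cm and d_o2 = 51.296 cm gives d_i2 = 4.933 cm.
m_2 = -(4.933)/(51.296) = -0.0962.
The system's lateral magnification is m_1 m_2 = (0.3083)(-0.0962) = -0.0297.

-0.0297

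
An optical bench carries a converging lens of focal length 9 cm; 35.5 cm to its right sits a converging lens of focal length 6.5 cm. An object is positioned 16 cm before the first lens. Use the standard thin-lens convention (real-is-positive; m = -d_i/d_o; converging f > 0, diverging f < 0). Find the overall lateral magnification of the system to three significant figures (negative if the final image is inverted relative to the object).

0.992

Applying the thin-lens equation to the first lens, 1/9 = 1/16 + 1/d_i1, which gives d_i1 = 20.571 cm.
Its lateral magnification is m_1 = -d_i1/d_o1 = -(20.571)/16 = -1.2857.
Object distance for lens 2: d_o2 = 35.5 - 20.571 = 14.929 cm.
Applying the thin-lens equation again with f_2 = 6.5 cm and d_o2 = 14.929 cm gives d_i2 = 11.513 cm.
m_2 = -(11.513)/(14.929) = -0.7712.
The system's lateral magnification is m_1 m_2 = (-1.2857)(-0.7712) = 0.9915.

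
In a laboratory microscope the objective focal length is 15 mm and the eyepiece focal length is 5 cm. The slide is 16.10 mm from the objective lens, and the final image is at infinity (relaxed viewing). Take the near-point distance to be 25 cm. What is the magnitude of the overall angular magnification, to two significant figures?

68

Convert to cm: f_obj = 15 mm = 1.5 cm; d_o = 16.10 mm = 1.61 cm.
Objective: 1/d_i = 1/f_obj - 1/d_o = 1/1.5 - 1/1.61 = 0.04555 cm^-1, so d_i = 21.955 cm.
m_obj = -d_i/d_o = -21.955/1.61 = -13.636.
Eyepiece angular magnification (image at infinity): M_eye = D/f_e = 25/5 = 5.000.
Overall M = m_obj x M_eye = (-13.636)(5.000) = -68.18.
|M| = 68.18.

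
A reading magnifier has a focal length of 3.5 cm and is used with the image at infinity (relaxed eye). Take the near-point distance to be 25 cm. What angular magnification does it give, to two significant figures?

M = D/f = 25/3.5 = 7.143.

7.1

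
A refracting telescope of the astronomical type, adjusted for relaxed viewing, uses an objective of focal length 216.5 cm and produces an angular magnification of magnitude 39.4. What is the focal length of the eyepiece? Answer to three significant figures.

|M| = f_obj/f_eye, so f_eye = f_obj/|M| = 216.5/39.4 = 5.495 cm.

5.49 cm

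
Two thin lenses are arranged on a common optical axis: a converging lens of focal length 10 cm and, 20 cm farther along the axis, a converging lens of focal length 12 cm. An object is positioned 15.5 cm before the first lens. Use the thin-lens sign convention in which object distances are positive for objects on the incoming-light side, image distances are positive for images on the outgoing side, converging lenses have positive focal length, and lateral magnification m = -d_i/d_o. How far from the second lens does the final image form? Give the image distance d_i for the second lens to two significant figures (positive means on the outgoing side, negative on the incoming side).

4.9 cm

Lens 1: 1/d_i1 = 1/f_1 - 1/d_o1 = 1/10 - 1/15.5 = 0.03548 cm^-1, so d_i1 = 28.182 cm.
This image would form 28.182 cm past lens 1, i.e. 8.182 cm beyond lens 2, so it is a virtual object for lens 2: d_o2 = 20 - 28.182 = -8.182 cm.
Lens 2: 1/d_i2 = 1/f_2 - 1/d_o2 = 1/12 - 1/(-8.182) = 0.20556 cm^-1, so d_i2 = 4.865 cm.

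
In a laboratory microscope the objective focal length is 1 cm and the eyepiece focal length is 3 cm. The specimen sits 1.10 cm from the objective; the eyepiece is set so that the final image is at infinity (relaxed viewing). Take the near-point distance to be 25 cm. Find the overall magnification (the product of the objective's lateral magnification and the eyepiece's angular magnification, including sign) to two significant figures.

-83

Objective: 1/d_i = 1/f_obj - 1/d_o = 1/1 - 1/1.10 = 0.09091 cm^-1, so d_i = 11.000 cm.
m_obj = -d_i/d_o = -11.000/1.10 = -10.000.
Eyepiece angular magnification (image at infinity): M_eye = D/f_e = 25/3 = 8.333.
Overall M = m_obj x M_eye = (-10.000)(8.333) = -83.33.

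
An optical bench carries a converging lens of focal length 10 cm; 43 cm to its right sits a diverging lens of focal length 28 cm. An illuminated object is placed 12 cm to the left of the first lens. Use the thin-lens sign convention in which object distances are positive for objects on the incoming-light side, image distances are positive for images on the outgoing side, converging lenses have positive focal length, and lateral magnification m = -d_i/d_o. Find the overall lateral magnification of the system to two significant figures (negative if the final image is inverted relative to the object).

Lens 1: 1/d_i1 = 1/f_1 - 1/d_o1 = 1/10 - 1/12 = 0.01667 cm^-1, so d_i1 = 60.000 cm.
m_1 = -(60.000)/12 = -5.0000.
Since 60.000 cm > 43 cm, the first image lies past the second lens and serves as a virtual object: d_o2 = L - d_i1 = -17.000 cm.
Lens 2: 1/d_i2 = 1/f_2 - 1/d_o2 = 1/(-28) - 1/(-17.000) = 0.02311 cm^-1, so d_i2 = 43.273 cm.
m_2 = -(43.273)/(-17.000) = 2.5455.
Overall magnification: m = m_1 m_2 = -12.7273.

-13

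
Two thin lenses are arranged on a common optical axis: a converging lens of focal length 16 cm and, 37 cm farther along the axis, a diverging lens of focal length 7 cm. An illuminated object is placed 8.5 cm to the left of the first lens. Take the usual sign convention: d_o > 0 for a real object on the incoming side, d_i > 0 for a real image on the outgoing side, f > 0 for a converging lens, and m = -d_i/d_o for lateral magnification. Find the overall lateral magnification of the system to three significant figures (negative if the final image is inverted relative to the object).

Lens 1: 1/d_i1 = 1/f_1 - 1/d_o1 = 1/16 - 1/8.5 = -0.05515 cm^-1, so d_i1 = -18.133 cm.
m_1 = -(-18.133)/8.5 = 2.1333.
The intermediate image is virtual, 18.133 cm to the left of lens 1, so d_o2 = L - d_i1 = 37 - (-18.133) = 55.133 cm.
Lens 2: 1/d_i2 = 1/f_2 - 1/d_o2 = 1/(-7) - 1/(55.133) = -0.16099 cm^-1, so d_i2 = -6.211 cm.
m_2 = -(-6.211)/(55.133) = 0.1127.
The system's lateral magnification is m_1 m_2 = (2.1333)(0.1127) = 0.2403.

0.240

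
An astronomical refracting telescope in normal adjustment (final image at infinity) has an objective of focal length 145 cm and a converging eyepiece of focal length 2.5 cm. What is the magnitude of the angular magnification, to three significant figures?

|M| = f_obj/|f_eye| = 145/2.5 = 58.000.

58.0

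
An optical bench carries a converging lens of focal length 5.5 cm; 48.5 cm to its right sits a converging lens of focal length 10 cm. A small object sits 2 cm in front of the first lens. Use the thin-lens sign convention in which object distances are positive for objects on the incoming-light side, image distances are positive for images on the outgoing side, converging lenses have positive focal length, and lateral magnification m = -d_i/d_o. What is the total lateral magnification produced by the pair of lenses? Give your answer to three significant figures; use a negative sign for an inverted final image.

-0.377

Lens 1: 1/d_i1 = 1/f_1 - 1/d_o1 = 1/5.5 - 1/2 = -0.31818 cm^-1, so d_i1 = -3.143 cm.
m_1 = -(-3.143)/2 = 1.5714.
The intermediate image is virtual, 3.143 cm to the left of lens 1, so d_o2 = L - d_i1 = 48.5 - (-3.143) = 51.643 cm.
Lens 2: 1/d_i2 = 1/f_2 - 1/d_o2 = 1/10 - 1/(51.643) = 0.08064 cm^-1, so d_i2 = 12.401 cm.
m_2 = -(12.401)/(51.643) = -0.2401.
Overall magnification: m = m_1 m_2 = -0.3774.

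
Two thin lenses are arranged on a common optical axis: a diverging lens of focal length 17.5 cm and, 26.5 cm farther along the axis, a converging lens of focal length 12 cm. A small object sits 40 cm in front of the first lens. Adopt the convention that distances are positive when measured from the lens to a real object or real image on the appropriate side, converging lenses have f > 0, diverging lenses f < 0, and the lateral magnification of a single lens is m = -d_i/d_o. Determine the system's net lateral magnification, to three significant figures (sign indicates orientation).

-0.137

First lens: d_i1 = 1/(1/(-17.5) - 1/40) = -12.174 cm.
m_1 = -(-12.174)/40 = 0.3043.
The intermediate image is virtual, 12.174 cm to the left of lens 1, so d_o2 = L - d_i1 = 26.5 - (-12.174) = 38.674 cm.
Second lens: d_i2 = 1/(1/12 - 1/(38.674)) = 17.399 cm.
m_2 = -(17.399)/(38.674) = -0.4499.
The system's lateral magnification is m_1 m_2 = (0.3043)(-0.4499) = -0.1369.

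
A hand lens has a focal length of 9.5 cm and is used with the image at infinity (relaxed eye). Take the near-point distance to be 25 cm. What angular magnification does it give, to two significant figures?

M = D/f = 25/9.5 = 2.632.

2.6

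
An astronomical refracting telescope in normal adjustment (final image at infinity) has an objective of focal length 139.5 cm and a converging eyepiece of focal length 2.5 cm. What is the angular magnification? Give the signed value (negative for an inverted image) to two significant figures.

-56

M = -f_obj/f_eye = -139.5/(2.5) = -55.800.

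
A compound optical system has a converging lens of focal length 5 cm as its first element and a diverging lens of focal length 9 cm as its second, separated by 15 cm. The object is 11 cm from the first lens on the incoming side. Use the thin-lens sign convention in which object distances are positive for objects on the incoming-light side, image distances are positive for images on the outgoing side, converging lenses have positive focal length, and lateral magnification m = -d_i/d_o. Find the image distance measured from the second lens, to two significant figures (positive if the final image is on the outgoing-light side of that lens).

Lens 1: 1/d_i1 = 1/f_1 - 1/d_o1 = 1/5 - 1/11 = 0.10909 cm^-1, so d_i1 = 9.167 cm.
That image sits 5.833 cm in front of the second lens, so d_o2 = 5.833 cm.
Lens 2: 1/d_i2 = 1/f_2 - 1/d_o2 = 1/(-9) - 1/(5.833) = -0.28254 cm^-1, so d_i2 = -3.539 cm.

-3.5 cm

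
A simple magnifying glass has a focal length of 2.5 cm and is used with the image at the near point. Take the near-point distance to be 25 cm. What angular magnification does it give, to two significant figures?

M = 1 + D/f = 1 + 25/2.5 = 11.000.

11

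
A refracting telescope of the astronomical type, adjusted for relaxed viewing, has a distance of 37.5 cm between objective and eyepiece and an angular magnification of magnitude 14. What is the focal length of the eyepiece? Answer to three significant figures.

2.50 cm

In normal adjustment the tube length equals f_obj + f_eye and |M| = f_obj/f_eye.
So f_obj = 14 f_eye and 14 f_eye + f_eye = 37.5 cm, giving f_eye = 37.5/15 = 2.500 cm and f_obj = 35.000 cm.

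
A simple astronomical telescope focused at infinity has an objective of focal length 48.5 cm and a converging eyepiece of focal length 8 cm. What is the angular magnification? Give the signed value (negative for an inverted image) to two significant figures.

M = -f_obj/f_eye = -48.5/(8) = -6.062.

-6.1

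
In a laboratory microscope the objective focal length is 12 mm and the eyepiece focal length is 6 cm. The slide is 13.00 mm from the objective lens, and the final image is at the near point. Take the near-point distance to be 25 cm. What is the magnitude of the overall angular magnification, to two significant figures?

Convert to cm: f_obj = 12 mm = 1.2 cm; d_o = 13.00 mm = 1.30 cm.
Objective: 1/d_i = 1/f_obj - 1/d_o = 1/1.2 - 1/1.30 = 0.06410 cm^-1, so d_i = 15.600 cm.
m_obj = -d_i/d_o = -15.600/1.30 = -12.000.
Eyepiece angular magnification (image at near point): M_eye = 1 + D/f_e = 1 + 25/6 = 5.167.
Overall M = m_obj x M_eye = (-12.000)(5.167) = -62.00.
|M| = 62.00.

62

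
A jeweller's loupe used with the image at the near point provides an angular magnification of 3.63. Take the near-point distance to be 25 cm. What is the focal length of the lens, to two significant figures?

9.5 cm

For the image at the near point, M = 1 + D/f.
f = D/(M - 1) = 25/(3.63 - 1) = 9.506 cm.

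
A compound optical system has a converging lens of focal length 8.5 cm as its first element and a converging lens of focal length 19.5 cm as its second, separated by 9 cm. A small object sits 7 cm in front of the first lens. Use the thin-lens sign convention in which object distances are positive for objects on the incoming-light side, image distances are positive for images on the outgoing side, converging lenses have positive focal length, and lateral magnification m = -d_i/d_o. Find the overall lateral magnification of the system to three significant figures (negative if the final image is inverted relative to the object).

-3.79

Applying the thin-lens equation to the first lens, 1/8.5 = 1/7 + 1/d_i1, which gives d_i1 = -39.667 cm.
Its lateral magnification is m_1 = -d_i1/d_o1 = -(-39.667)/7 = 5.6667.
The intermediate image is virtual, 39.667 cm to the left of lens 1, so d_o2 = L - d_i1 = 9 - (-39.667) = 48.667 cm.
Applying the thin-lens equation again with f_2 = 19.5 cm and d_o2 = 48.667 cm gives d_i2 = 32.537 cm.
m_2 = -(32.537)/(48.667) = -0.6686.
The system's lateral magnification is m_1 m_2 = (5.6667)(-0.6686) = -3.7886.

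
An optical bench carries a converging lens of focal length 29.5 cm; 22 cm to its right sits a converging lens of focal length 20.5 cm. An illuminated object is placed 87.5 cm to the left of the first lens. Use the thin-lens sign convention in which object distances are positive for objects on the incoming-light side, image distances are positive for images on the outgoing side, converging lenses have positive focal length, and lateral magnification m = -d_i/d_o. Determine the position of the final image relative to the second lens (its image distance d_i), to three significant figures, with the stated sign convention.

10.7 cm

Lens 1: 1/d_i1 = 1/f_1 - 1/d_o1 = 1/29.5 - 1/87.5 = 0.02247 cm^-1, so d_i1 = 44.504 cm.
Since 44.504 cm > 22 cm, the first image lies past the second lens and serves as a virtual object: d_o2 = L - d_i1 = -22.504 cm.
Lens 2: 1/d_i2 = 1/f_2 - 1/d_o2 = 1/20.5 - 1/(-22.504) = 0.09322 cm^-1, so d_i2 = 10.728 cm.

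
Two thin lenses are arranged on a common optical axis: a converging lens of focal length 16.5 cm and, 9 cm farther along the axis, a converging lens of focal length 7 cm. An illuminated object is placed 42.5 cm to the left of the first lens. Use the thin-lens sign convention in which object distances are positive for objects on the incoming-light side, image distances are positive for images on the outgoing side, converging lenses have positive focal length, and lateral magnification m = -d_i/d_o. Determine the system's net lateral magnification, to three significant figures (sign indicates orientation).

Lens 1: 1/d_i1 = 1/f_1 - 1/d_o1 = 1/16.5 - 1/42.5 = 0.03708 cm^-1, so d_i1 = 26.971 cm.
m_1 = -(26.971)/42.5 = -0.6346.
Since 26.971 cm > 9 cm, the first image lies past the second lens and serves as a virtual object: d_o2 = L - d_i1 = -17.971 cm.
Lens 2: 1/d_i2 = 1/f_2 - 1/d_o2 = 1/7 - 1/(-17.971) = 0.19850 cm^-1, so d_i2 = 5.038 cm.
m_2 = -(5.038)/(-17.971) = 0.2803.
The system's lateral magnification is m_1 m_2 = (-0.6346)(0.2803) = -0.1779.

-0.178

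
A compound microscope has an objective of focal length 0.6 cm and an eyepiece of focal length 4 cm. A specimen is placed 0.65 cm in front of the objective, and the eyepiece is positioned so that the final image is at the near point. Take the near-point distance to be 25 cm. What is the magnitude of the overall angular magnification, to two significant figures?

87

Objective: 1/d_i = 1/f_obj - 1/d_o = 1/0.6 - 1/0.65 = 0.12821 cm^-1, so d_i = 7.800 cm.
m_obj = -d_i/d_o = -7.800/0.65 = -12.000.
Eyepiece angular magnification (image at near point): M_eye = 1 + D/f_e = 1 + 25/4 = 7.250.
Overall M = m_obj x M_eye = (-12.000)(7.250) = -87.00.
|M| = 87.00.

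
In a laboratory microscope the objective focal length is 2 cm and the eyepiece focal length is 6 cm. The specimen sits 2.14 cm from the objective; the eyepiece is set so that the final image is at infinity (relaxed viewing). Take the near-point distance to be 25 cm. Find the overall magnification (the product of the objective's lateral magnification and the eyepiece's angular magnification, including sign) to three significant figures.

-59.5

Objective: 1/d_i = 1/f_obj - 1/d_o = 1/2 - 1/2.14 = 0.03271 cm^-1, so d_i = 30.571 cm.
m_obj = -d_i/d_o = -30.571/2.14 = -14.286.
Eyepiece angular magnification (image at infinity): M_eye = D/f_e = 25/6 = 4.167.
Overall M = m_obj x M_eye = (-14.286)(4.167) = -59.52.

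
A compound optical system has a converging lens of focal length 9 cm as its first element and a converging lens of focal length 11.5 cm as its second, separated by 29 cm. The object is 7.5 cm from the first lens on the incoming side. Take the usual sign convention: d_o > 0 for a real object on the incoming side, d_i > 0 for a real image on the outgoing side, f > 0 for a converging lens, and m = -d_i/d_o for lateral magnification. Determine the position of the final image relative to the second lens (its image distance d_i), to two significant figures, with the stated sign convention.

Lens 1: 1/d_i1 = 1/f_1 - 1/d_o1 = 1/9 - 1/7.5 = -0.02222 cm^-1, so d_i1 = -45.000 cm.
The intermediate image is virtual, 45.000 cm to the left of lens 1, so d_o2 = L - d_i1 = 29 - (-45.000) = 74.000 cm.
Lens 2: 1/d_i2 = 1/f_2 - 1/d_o2 = 1/11.5 - 1/(74.000) = 0.07344 cm^-1, so d_i2 = 13.616 cm.

14 cm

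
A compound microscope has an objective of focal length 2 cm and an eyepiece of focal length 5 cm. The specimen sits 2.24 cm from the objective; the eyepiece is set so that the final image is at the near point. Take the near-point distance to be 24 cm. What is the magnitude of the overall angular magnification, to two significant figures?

48

Objective: 1/d_i = 1/f_obj - 1/d_o = 1/2 - 1/2.24 = 0.05357 cm^-1, so d_i = 18.667 cm.
m_obj = -d_i/d_o = -18.667/2.24 = -8.333.
Eyepiece angular magnification (image at near point): M_eye = 1 + D/f_e = 1 + 24/5 = 5.800.
Overall M = m_obj x M_eye = (-8.333)(5.800) = -48.33.
|M| = 48.33.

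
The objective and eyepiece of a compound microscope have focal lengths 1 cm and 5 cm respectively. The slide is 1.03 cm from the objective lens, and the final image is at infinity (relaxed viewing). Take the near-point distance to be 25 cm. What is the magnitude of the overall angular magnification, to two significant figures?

Objective: 1/d_i = 1/f_obj - 1/d_o = 1/1 - 1/1.03 = 0.02913 cm^-1, so d_i = 34.333 cm.
m_obj = -d_i/d_o = -34.333/1.03 = -33.333.
Eyepiece angular magnification (image at infinity): M_eye = D/f_e = 25/5 = 5.000.
Overall M = m_obj x M_eye = (-33.333)(5.000) = -166.67.
|M| = 166.67.

170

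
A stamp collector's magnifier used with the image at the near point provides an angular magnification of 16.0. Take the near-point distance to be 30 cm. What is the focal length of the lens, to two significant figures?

For the image at the near point, M = 1 + D/f.
f = D/(M - 1) = 30/(16.0 - 1) = 2.000 cm.

2.0 cm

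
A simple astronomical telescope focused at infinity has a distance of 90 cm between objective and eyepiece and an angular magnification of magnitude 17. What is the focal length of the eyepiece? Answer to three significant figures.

In normal adjustment the tube length equals f_obj + f_eye and |M| = f_obj/f_eye.
So f_obj = 17 f_eye and 17 f_eye + f_eye = 90 cm, giving f_eye = 90/18 = 5.000 cm and f_obj = 85.000 cm.

5.00 cm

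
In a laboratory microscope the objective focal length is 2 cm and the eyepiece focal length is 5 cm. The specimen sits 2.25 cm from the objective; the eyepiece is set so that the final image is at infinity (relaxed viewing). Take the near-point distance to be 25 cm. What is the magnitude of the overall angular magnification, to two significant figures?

40

Objective: 1/d_i = 1/f_obj - 1/d_o = 1/2 - 1/2.25 = 0.05556 cm^-1, so d_i = 18.000 cm.
m_obj = -d_i/d_o = -18.000/2.25 = -8.000.
Eyepiece angular magnification (image at infinity): M_eye = D/f_e = 25/5 = 5.000.
Overall M = m_obj x M_eye = (-8.000)(5.000) = -40.00.
|M| = 40.00.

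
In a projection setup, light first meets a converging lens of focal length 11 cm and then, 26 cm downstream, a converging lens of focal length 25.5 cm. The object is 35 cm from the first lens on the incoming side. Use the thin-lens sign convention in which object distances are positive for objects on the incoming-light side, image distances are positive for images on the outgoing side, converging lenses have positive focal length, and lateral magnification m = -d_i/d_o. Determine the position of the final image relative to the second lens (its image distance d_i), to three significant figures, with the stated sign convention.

Lens 1: 1/d_i1 = 1/f_1 - 1/d_o1 = 1/11 - 1/35 = 0.06234 cm^-1, so d_i1 = 16.042 cm.
Object distance for lens 2: d_o2 = 26 - 16.042 = 9.958 cm.
Lens 2: 1/d_i2 = 1/f_2 - 1/d_o2 = 1/25.5 - 1/(9.958) = -0.06120 cm^-1, so d_i2 = -16.339 cm.

-16.3 cm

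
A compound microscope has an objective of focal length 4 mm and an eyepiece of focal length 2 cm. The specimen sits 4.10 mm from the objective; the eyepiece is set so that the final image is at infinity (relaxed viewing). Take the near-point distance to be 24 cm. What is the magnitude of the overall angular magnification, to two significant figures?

Convert to cm: f_obj = 4 mm = 0.4 cm; d_o = 4.10 mm = 0.41 cm.
Objective: 1/d_i = 1/f_obj - 1/d_o = 1/0.4 - 1/0.41 = 0.06098 cm^-1, so d_i = 16.400 cm.
m_obj = -d_i/d_o = -16.400/0.41 = -40.000.
Eyepiece angular magnification (image at infinity): M_eye = D/f_e = 24/2 = 12.000.
Overall M = m_obj x M_eye = (-40.000)(12.000) = -480.00.
|M| = 480.00.

480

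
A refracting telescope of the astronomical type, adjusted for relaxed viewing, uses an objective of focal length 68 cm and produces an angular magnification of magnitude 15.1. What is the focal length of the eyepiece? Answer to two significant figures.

4.5 cm

|M| = f_obj/f_eye, so f_eye = f_obj/|M| = 68/15.1 = 4.503 cm.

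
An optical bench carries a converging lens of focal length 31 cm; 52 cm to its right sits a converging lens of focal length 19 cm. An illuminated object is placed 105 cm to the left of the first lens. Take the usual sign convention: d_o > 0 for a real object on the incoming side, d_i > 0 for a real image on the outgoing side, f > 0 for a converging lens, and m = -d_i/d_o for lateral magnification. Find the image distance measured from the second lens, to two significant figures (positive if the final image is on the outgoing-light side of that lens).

-14 cm

First lens: d_i1 = 1/(1/31 - 1/105) = 43.986 cm.
That image sits 8.014 cm in front of the second lens, so d_o2 = 8.014 cm.
Second lens: d_i2 = 1/(1/19 - 1/(8.014)) = -13.859 cm.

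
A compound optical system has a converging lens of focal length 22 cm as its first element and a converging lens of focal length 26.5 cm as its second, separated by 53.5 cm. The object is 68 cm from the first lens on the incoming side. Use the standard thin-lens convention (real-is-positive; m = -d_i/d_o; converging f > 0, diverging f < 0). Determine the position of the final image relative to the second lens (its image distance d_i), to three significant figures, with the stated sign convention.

First lens: d_i1 = 1/(1/22 - 1/68) = 32.522 cm.
Object distance for lens 2: d_o2 = 53.5 - 32.522 = 20.978 cm.
Second lens: d_i2 = 1/(1/26.5 - 1/(20.978)) = -100.679 cm.

-101 cm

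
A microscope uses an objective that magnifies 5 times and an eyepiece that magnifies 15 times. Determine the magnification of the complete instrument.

75

The overall magnification of a compound microscope is the product of the objective and eyepiece magnifications:
M = M_obj x M_eye = 5 x 15 = 75.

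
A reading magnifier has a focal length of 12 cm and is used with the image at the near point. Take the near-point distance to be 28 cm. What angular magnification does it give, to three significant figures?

3.33

M = 1 + D/f = 1 + 28/12 = 3.333.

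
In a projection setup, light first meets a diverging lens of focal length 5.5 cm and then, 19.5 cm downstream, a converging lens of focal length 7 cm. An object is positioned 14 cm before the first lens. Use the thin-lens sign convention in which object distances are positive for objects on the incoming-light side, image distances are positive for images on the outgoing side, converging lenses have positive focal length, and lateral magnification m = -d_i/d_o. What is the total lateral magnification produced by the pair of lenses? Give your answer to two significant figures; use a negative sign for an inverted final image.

Applying the thin-lens equation to the first lens, 1/(-5.5) = 1/14 + 1/d_i1, which gives d_i1 = -3.949 cm.
Its lateral magnification is m_1 = -d_i1/d_o1 = -(-3.949)/14 = 0.2821.
The intermediate image is virtual, 3.949 cm to the left of lens 1, so d_o2 = L - d_i1 = 19.5 - (-3.949) = 23.449 cm.
Applying the thin-lens equation again with f_2 = 7 cm and d_o2 = 23.449 cm gives d_i2 = 9.979 cm.
m_2 = -(9.979)/(23.449) = -0.4256.
Total m = m_1 x m_2 = (0.2821)(-0.4256) = -0.1200.

-0.12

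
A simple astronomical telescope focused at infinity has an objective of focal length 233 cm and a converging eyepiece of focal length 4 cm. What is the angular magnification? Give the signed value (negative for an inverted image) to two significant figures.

M = -f_obj/f_eye = -233/(4) = -58.250.

-58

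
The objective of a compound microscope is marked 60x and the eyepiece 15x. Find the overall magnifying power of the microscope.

The overall magnification of a compound microscope is the product of the objective and eyepiece magnifications:
M = M_obj x M_eye = 60 x 15 = 900.

900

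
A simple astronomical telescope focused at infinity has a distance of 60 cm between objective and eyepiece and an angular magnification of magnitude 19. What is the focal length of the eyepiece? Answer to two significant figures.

In normal adjustment the tube length equals f_obj + f_eye and |M| = f_obj/f_eye.
So f_obj = 19 f_eye and 19 f_eye + f_eye = 60 cm, giving f_eye = 60/20 = 3.000 cm and f_obj = 57.000 cm.

3.0 cm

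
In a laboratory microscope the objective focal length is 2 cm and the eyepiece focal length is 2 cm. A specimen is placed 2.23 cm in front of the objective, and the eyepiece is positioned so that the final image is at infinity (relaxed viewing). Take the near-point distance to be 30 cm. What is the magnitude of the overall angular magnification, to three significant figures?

Objective: 1/d_i = 1/f_obj - 1/d_o = 1/2 - 1/2.23 = 0.05157 cm^-1, so d_i = 19.391 cm.
m_obj = -d_i/d_o = -19.391/2.23 = -8.696.
Eyepiece angular magnification (image at infinity): M_eye = D/f_e = 30/2 = 15.000.
Overall M = m_obj x M_eye = (-8.696)(15.000) = -130.43.
|M| = 130.43.

130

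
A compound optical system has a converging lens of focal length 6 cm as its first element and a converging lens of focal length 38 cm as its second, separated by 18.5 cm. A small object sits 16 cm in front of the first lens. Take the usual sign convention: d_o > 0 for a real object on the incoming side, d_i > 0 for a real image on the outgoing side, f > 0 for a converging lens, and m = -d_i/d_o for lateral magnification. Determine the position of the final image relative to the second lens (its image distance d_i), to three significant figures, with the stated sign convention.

-11.6 cm

First lens: d_i1 = 1/(1/6 - 1/16) = 9.600 cm.
That image sits 8.900 cm in front of the second lens, so d_o2 = 8.900 cm.
Second lens: d_i2 = 1/(1/38 - 1/(8.900)) = -11.622 cm.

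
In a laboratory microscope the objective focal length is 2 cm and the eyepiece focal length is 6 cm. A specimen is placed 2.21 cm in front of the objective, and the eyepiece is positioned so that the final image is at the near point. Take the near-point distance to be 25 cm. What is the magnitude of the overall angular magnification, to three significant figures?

Objective: 1/d_i = 1/f_obj - 1/d_o = 1/2 - 1/2.21 = 0.04751 cm^-1, so d_i = 21.048 cm.
m_obj = -d_i/d_o = -21.048/2.21 = -9.524.
Eyepiece angular magnification (image at near point): M_eye = 1 + D/f_e = 1 + 25/6 = 5.167.
Overall M = m_obj x M_eye = (-9.524)(5.167) = -49.21.
|M| = 49.21.

49.2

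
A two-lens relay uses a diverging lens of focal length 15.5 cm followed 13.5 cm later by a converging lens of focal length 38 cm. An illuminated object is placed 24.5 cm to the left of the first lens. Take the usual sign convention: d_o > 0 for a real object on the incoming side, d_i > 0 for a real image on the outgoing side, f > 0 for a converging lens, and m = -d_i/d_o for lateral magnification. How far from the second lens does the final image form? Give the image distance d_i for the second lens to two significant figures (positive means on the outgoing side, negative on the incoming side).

Lens 1: 1/d_i1 = 1/f_1 - 1/d_o1 = 1/(-15.5) - 1/24.5 = -0.10533 cm^-1, so d_i1 = -9.494 cm.
The intermediate image is virtual, 9.494 cm to the left of lens 1, so d_o2 = L - d_i1 = 13.5 - (-9.494) = 22.994 cm.
Lens 2: 1/d_i2 = 1/f_2 - 1/d_o2 = 1/38 - 1/(22.994) = -0.01717 cm^-1, so d_i2 = -58.227 cm.

-58 cm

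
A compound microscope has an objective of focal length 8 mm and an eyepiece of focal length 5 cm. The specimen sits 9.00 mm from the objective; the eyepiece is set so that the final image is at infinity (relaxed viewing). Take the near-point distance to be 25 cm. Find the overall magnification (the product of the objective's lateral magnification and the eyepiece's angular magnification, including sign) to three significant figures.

Convert to cm: f_obj = 8 mm = 0.8 cm; d_o = 9.00 mm = 0.90 cm.
Objective: 1/d_i = 1/f_obj - 1/d_o = 1/0.8 - 1/0.90 = 0.13889 cm^-1, so d_i = 7.200 cm.
m_obj = -d_i/d_o = -7.200/0.90 = -8.000.
Eyepiece angular magnification (image at infinity): M_eye = D/f_e = 25/5 = 5.000.
Overall M = m_obj x M_eye = (-8.000)(5.000) = -40.00.

-40.0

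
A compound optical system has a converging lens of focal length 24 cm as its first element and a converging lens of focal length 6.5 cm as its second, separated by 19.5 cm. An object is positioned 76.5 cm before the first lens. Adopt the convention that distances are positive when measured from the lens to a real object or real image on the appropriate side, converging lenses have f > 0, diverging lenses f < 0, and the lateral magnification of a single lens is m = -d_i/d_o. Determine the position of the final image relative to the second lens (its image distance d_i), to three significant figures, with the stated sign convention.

First lens: d_i1 = 1/(1/24 - 1/76.5) = 34.971 cm.
This image would form 34.971 cm past lens 1, i.e. 15.471 cm beyond lens 2, so it is a virtual object for lens 2: d_o2 = 19.5 - 34.971 = -15.471 cm.
Second lens: d_i2 = 1/(1/6.5 - 1/(-15.471)) = 4.577 cm.

4.58 cm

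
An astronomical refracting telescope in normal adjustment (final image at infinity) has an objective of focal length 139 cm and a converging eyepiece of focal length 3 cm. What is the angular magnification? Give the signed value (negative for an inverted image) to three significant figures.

-46.3

M = -f_obj/f_eye = -139/(3) = -46.333.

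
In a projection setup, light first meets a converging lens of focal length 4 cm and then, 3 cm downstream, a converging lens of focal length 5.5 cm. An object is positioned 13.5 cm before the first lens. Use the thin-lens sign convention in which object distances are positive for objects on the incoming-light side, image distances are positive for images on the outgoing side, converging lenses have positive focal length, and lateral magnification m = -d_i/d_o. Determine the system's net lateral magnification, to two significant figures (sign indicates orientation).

-0.28

Applying the thin-lens equation to the first lens, 1/4 = 1/13.5 + 1/d_i1, which gives d_i1 = 5.684 cm.
Its lateral magnification is m_1 = -d_i1/d_o1 = -(5.684)/13.5 = -0.4211.
This image would form 5.684 cm past lens 1, i.e. 2.684 cm beyond lens 2, so it is a virtual object for lens 2: d_o2 = 3 - 5.684 = -2.684 cm.
Applying the thin-lens equation again with f_2 = 5.5 cm and d_o2 = -2.684 cm gives d_i2 = 1.804 cm.
m_2 = -(1.804)/(-2.684) = 0.6720.
Overall magnification: m = m_1 m_2 = -0.2830.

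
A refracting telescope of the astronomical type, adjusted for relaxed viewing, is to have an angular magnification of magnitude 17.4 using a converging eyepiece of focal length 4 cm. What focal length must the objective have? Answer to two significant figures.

|M| = f_obj/|f_eye|, so f_obj = |M| x |f_eye| = 17.4 x 4 = 69.600 cm.

70 cm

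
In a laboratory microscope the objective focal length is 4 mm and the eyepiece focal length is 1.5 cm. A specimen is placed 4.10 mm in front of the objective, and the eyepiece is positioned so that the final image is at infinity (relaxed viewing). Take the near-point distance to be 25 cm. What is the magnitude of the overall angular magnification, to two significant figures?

Convert to cm: f_obj = 4 mm = 0.4 cm; d_o = 4.10 mm = 0.41 cm.
Objective: 1/d_i = 1/f_obj - 1/d_o = 1/0.4 - 1/0.41 = 0.06098 cm^-1, so d_i = 16.400 cm.
m_obj = -d_i/d_o = -16.400/0.41 = -40.000.
Eyepiece angular magnification (image at infinity): M_eye = D/f_e = 25/1.5 = 16.667.
Overall M = m_obj x M_eye = (-40.000)(16.667) = -666.67.
|M| = 666.67.

670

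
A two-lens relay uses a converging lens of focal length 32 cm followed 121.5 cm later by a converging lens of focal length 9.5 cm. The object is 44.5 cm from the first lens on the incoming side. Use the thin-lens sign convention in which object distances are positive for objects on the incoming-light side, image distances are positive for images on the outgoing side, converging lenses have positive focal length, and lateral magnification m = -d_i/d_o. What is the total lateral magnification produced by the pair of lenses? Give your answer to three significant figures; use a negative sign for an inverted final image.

Applying the thin-lens equation to the first lens, 1/32 = 1/44.5 + 1/d_i1, which gives d_i1 = 113.920 cm.
Its lateral magnification is m_1 = -d_i1/d_o1 = -(113.920)/44.5 = -2.5600.
The intermediate image is 113.920 cm to the right of lens 1, so d_o2 = L - d_i1 = 121.5 - 113.920 = 7.580 cm.
Applying the thin-lens equation again with f_2 = 9.5 cm and d_o2 = 7.580 cm gives d_i2 = -37.505 cm.
m_2 = -(-37.505)/(7.580) = 4.9479.
The system's lateral magnification is m_1 m_2 = (-2.5600)(4.9479) = -12.6667.

-12.7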